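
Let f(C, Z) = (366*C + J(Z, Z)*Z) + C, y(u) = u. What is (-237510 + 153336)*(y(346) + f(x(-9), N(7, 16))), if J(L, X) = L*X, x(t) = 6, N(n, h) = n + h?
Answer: -1238620410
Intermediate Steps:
N(n, h) = h + n
f(C, Z) = Z³ + 367*C (f(C, Z) = (366*C + (Z*Z)*Z) + C = (366*C + Z²*Z) + C = (366*C + Z³) + C = (Z³ + 366*C) + C = Z³ + 367*C)
(-237510 + 153336)*(y(346) + f(x(-9), N(7, 16))) = (-237510 + 153336)*(346 + ((16 + 7)³ + 367*6)) = -84174*(346 + (23³ + 2202)) = -84174*(346 + (12167 + 2202)) = -84174*(346 + 14369) = -84174*14715 = -1238620410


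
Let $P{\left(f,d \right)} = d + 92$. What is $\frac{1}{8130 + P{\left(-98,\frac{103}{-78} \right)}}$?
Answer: $\frac{78}{641213} \approx 0.00012164$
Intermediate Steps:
$P{\left(f,d \right)} = 92 + d$
$\frac{1}{8130 + P{\left(-98,\frac{103}{-78} \right)}} = \frac{1}{8130 + \left(92 + \frac{103}{-78}\right)} = \frac{1}{8130 + \left(92 + 103 \left(- \frac{1}{78}\right)\right)} = \frac{1}{8130 + \left(92 - \frac{103}{78}\right)} = \frac{1}{8130 + \frac{7073}{78}} = \frac{1}{\frac{641213}{78}} = \frac{78}{641213}$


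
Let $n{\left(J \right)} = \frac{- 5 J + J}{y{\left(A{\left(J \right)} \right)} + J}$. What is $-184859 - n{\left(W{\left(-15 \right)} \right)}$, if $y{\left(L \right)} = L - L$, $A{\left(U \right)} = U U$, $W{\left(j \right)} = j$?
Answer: $-184855$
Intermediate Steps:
$A{\left(U \right)} = U^{2}$
$y{\left(L \right)} = 0$
$n{\left(J \right)} = -4$ ($n{\left(J \right)} = \frac{- 5 J + J}{0 + J} = \frac{\left(-4\right) J}{J} = -4$)
$-184859 - n{\left(W{\left(-15 \right)} \right)} = -184859 - -4 = -184859 + 4 = -184855$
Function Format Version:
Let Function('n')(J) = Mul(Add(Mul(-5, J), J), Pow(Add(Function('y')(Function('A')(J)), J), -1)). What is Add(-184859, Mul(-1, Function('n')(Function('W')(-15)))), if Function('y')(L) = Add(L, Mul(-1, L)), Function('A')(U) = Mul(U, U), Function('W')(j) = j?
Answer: -184855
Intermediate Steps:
Function('A')(U) = Pow(U, 2)
Function('y')(L) = 0
Function('n')(J) = -4 (Function('n')(J) = Mul(Add(Mul(-5, J), J), Pow(Add(0, J), -1)) = Mul(Mul(-4, J), Pow(J, -1)) = -4)
Add(-184859, Mul(-1, Function('n')(Function('W')(-15)))) = Add(-184859, Mul(-1, -4)) = Add(-184859, 4) = -184855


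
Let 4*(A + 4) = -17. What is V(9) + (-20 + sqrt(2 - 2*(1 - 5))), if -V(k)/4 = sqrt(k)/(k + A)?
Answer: -36 + sqrt(10) ≈ -32.838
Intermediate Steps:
A = -33/4 (A = -4 + (1/4)*(-17) = -4 - 17/4 = -33/4 ≈ -8.2500)
V(k) = -4*sqrt(k)/(-33/4 + k) (V(k) = -4*sqrt(k)/(k - 33/4) = -4*sqrt(k)/(-33/4 + k))
V(9) + (-20 + sqrt(2 - 2*(1 - 5))) = -16*sqrt(9)/(-33 + 4*9) + (-20 + sqrt(2 - 2*(1 - 5))) = -16*3/(-33 + 36) + (-20 + sqrt(2 - 2*(-4))) = -16*3/3 + (-20 + sqrt(2 + 8)) = -16*3*1/3 + (-20 + sqrt(10)) = -16 + (-20 + sqrt(10)) = -36 + sqrt(10)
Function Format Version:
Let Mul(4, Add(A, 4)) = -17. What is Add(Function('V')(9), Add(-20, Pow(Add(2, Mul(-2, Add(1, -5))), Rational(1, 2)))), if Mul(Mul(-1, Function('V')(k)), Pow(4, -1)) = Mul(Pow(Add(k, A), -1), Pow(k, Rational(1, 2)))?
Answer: Add(-36, Pow(10, Rational(1, 2))) ≈ -32.838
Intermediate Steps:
A = Rational(-33, 4) (A = Add(-4, Mul(Rational(1, 4), -17)) = Add(-4, Rational(-17, 4)) = Rational(-33, 4) ≈ -8.2500)
Function('V')(k) = Mul(-4, Pow(k, Rational(1, 2)), Pow(Add(Rational(-33, 4), k), -1)) (Function('V')(k) = Mul(-4, Mul(Pow(Add(k, Rational(-33, 4)), -1), Pow(k, Rational(1, 2)))) = Mul(-4, Mul(Pow(Add(Rational(-33, 4), k), -1), Pow(k, Rational(1, 2)))) = Mul(-4, Mul(Pow(k, Rational(1, 2)), Pow(Add(Rational(-33, 4), k), -1))) = Mul(-4, Pow(k, Rational(1, 2)), Pow(Add(Rational(-33, 4), k), -1)))
Add(Function('V')(9), Add(-20, Pow(Add(2, Mul(-2, Add(1, -5))), Rational(1, 2)))) = Add(Mul(-16, Pow(9, Rational(1, 2)), Pow(Add(-33, Mul(4, 9)), -1)), Add(-20, Pow(Add(2, Mul(-2, Add(1, -5))), Rational(1, 2)))) = Add(Mul(-16, 3, Pow(Add(-33, 36), -1)), Add(-20, Pow(Add(2, Mul(-2, -4)), Rational(1, 2)))) = Add(Mul(-16, 3, Pow(3, -1)), Add(-20, Pow(Add(2, 8), Rational(1, 2)))) = Add(Mul(-16, 3, Rational(1, 3)), Add(-20, Pow(10, Rational(1, 2)))) = Add(-16, Add(-20, Pow(10, Rational(1, 2)))) = Add(-36, Pow(10, Rational(1, 2)))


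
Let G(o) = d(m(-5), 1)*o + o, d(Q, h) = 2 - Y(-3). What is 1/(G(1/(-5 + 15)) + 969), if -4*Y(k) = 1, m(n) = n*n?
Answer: 40/38773 ≈ 0.0010316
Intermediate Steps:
m(n) = n**2
Y(k) = -1/4 (Y(k) = -1/4*1 = -1/4)
d(Q, h) = 9/4 (d(Q, h) = 2 - 1*(-1/4) = 2 + 1/4 = 9/4)
G(o) = 13*o/4 (G(o) = 9*o/4 + o = 13*o/4)
1/(G(1/(-5 + 15)) + 969) = 1/(13/(4*(-5 + 15)) + 969) = 1/((13/4)/10 + 969) = 1/((13/4)*(1/10) + 969) = 1/(13/40 + 969) = 1/(38773/40) = 40/38773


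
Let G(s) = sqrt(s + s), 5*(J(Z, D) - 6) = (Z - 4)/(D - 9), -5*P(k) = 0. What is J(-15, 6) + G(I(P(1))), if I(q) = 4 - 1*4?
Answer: 109/15 ≈ 7.2667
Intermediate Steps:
P(k) = 0 (P(k) = -1/5*0 = 0)
J(Z, D) = 6 + (-4 + Z)/(5*(-9 + D)) (J(Z, D) = 6 + ((Z - 4)/(D - 9))/5 = 6 + ((-4 + Z)/(-9 + D))/5 = 6 + (-4 + Z)/(5*(-9 + D)))
I(q) = 0 (I(q) = 4 - 4 = 0)
G(s) = sqrt(2)*sqrt(s) (G(s) = sqrt(2*s) = sqrt(2)*sqrt(s))
J(-15, 6) + G(I(P(1))) = (-274 - 15 + 30*6)/(5*(-9 + 6)) + sqrt(2)*sqrt(0) = (1/5)*(-274 - 15 + 180)/(-3) + sqrt(2)*0 = (1/5)*(-1/3)*(-109) + 0 = 109/15 + 0 = 109/15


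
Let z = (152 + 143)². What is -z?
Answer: -87025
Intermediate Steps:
z = 87025 (z = 295² = 87025)
-z = -1*87025 = -87025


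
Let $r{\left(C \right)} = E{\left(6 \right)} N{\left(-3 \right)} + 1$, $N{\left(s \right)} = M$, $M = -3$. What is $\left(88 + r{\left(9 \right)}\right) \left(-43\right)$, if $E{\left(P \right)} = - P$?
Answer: $-4601$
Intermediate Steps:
$N{\left(s \right)} = -3$
$r{\left(C \right)} = 19$ ($r{\left(C \right)} = \left(-1\right) 6 \left(-3\right) + 1 = \left(-6\right) \left(-3\right) + 1 = 18 + 1 = 19$)
$\left(88 + r{\left(9 \right)}\right) \left(-43\right) = \left(88 + 19\right) \left(-43\right) = 107 \left(-43\right) = -4601$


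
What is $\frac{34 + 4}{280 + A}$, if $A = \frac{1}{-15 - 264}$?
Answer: $\frac{10602}{78119} \approx 0.13572$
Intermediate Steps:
$A = - \frac{1}{279}$ ($A = \frac{1}{-279} = - \frac{1}{279} \approx -0.0035842$)
$\frac{34 + 4}{280 + A} = \frac{34 + 4}{280 - \frac{1}{279}} = \frac{38}{\frac{78119}{279}} = 38 \cdot \frac{279}{78119} = \frac{10602}{78119}$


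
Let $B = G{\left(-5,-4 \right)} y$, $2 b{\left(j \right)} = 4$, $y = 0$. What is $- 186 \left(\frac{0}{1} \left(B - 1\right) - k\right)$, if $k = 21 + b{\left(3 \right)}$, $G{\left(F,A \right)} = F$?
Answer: $4278$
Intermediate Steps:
$b{\left(j \right)} = 2$ ($b{\left(j \right)} = \frac{1}{2} \cdot 4 = 2$)
$B = 0$ ($B = \left(-5\right) 0 = 0$)
$k = 23$ ($k = 21 + 2 = 23$)
$- 186 \left(\frac{0}{1} \left(B - 1\right) - k\right) = - 186 \left(\frac{0}{1} \left(0 - 1\right) - 23\right) = - 186 \left(0 \cdot 1 \left(-1\right) - 23\right) = - 186 \left(0 \left(-1\right) - 23\right) = - 186 \left(0 - 23\right) = \left(-186\right) \left(-23\right) = 4278$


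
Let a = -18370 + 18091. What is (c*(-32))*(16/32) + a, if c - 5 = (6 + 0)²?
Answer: -935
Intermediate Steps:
a = -279
c = 41 (c = 5 + (6 + 0)² = 5 + 6² = 5 + 36 = 41)
(c*(-32))*(16/32) + a = (41*(-32))*(16/32) - 279 = -20992/32 - 279 = -1312*½ - 279 = -656 - 279 = -935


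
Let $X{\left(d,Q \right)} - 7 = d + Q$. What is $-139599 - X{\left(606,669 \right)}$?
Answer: $-140881$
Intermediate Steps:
$X{\left(d,Q \right)} = 7 + Q + d$ ($X{\left(d,Q \right)} = 7 + \left(d + Q\right) = 7 + \left(Q + d\right) = 7 + Q + d$)
$-139599 - X{\left(606,669 \right)} = -139599 - \left(7 + 669 + 606\right) = -139599 - 1282 = -140881$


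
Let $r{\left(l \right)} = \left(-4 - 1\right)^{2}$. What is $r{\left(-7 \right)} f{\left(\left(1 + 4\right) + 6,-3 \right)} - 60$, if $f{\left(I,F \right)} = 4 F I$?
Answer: $-3360$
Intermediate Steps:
$f{\left(I,F \right)} = 4 F I$
$r{\left(l \right)} = 25$ ($r{\left(l \right)} = \left(-4 + \left(-2 + 1\right)\right)^{2} = \left(-4 - 1\right)^{2} = \left(-5\right)^{2} = 25$)
$r{\left(-7 \right)} f{\left(\left(1 + 4\right) + 6,-3 \right)} - 60 = 25 \cdot 4 \left(-3\right) \left(\left(1 + 4\right) + 6\right) - 60 = 25 \cdot 4 \left(-3\right) \left(5 + 6\right) - 60 = 25 \cdot 4 \left(-3\right) 11 - 60 = 25 \left(-132\right) - 60 = -3300 - 60 = -3360$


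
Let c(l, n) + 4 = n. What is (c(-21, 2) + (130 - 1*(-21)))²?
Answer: 22201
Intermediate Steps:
c(l, n) = -4 + n
(c(-21, 2) + (130 - 1*(-21)))² = ((-4 + 2) + (130 - 1*(-21)))² = (-2 + (130 + 21))² = (-2 + 151)² = 149² = 22201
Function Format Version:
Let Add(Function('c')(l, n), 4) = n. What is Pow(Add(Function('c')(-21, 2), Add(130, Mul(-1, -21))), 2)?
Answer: 22201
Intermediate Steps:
Function('c')(l, n) = Add(-4, n)
Pow(Add(Function('c')(-21, 2), Add(130, Mul(-1, -21))), 2) = Pow(Add(Add(-4, 2), Add(130, Mul(-1, -21))), 2) = Pow(Add(-2, Add(130, 21)), 2) = Pow(Add(-2, 151), 2) = Pow(149, 2) = 22201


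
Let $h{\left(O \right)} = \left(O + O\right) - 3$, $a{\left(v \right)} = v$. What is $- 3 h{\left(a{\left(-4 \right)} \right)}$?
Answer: $33$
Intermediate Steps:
$h{\left(O \right)} = -3 + 2 O$ ($h{\left(O \right)} = 2 O - 3 = -3 + 2 O$)
$- 3 h{\left(a{\left(-4 \right)} \right)} = - 3 \left(-3 + 2 \left(-4\right)\right) = - 3 \left(-3 - 8\right) = \left(-3\right) \left(-11\right) = 33$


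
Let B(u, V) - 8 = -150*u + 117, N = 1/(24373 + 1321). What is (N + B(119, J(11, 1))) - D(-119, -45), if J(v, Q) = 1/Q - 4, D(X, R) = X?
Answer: -452368563/25694 ≈ -17606.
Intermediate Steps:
J(v, Q) = -4 + 1/Q
N = 1/25694 ≈ 3.8920e-5
B(u, V) = 125 - 150*u (B(u, V) = 8 + (-150*u + 117) = 8 + (117 - 150*u) = 125 - 150*u)
(N + B(119, J(11, 1))) - D(-119, -45) = (1/25694 + (125 - 150*119)) - 1*(-119) = (1/25694 + (125 - 17850)) + 119 = (1/25694 - 17725) + 119 = -455426149/25694 + 119 = -452368563/25694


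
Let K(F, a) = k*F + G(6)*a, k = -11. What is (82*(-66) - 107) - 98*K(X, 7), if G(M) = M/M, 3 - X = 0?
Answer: -2971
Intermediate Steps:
X = 3 (X = 3 - 1*0 = 3 + 0 = 3)
G(M) = 1
K(F, a) = a - 11*F (K(F, a) = -11*F + 1*a = -11*F + a = a - 11*F)
(82*(-66) - 107) - 98*K(X, 7) = (82*(-66) - 107) - 98*(7 - 11*3) = (-5412 - 107) - 98*(7 - 33) = -5519 - 98*(-26) = -5519 - 1*(-2548) = -5519 + 2548 = -2971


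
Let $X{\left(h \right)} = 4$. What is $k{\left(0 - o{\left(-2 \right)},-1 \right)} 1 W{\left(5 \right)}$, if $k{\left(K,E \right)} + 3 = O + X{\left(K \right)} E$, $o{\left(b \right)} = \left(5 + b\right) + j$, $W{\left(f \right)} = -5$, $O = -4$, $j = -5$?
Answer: $55$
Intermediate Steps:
$o{\left(b \right)} = b$ ($o{\left(b \right)} = \left(5 + b\right) - 5 = b$)
$k{\left(K,E \right)} = -7 + 4 E$ ($k{\left(K,E \right)} = -3 + \left(-4 + 4 E\right) = -7 + 4 E$)
$k{\left(0 - o{\left(-2 \right)},-1 \right)} 1 W{\left(5 \right)} = \left(-7 + 4 \left(-1\right)\right) 1 \left(-5\right) = \left(-7 - 4\right) \left(-5\right) = \left(-11\right) \left(-5\right) = 55$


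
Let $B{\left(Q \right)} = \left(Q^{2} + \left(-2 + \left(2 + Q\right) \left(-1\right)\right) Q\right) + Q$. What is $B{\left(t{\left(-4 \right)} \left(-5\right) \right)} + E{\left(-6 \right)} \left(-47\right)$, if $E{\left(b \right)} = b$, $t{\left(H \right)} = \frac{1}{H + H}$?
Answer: $\frac{2241}{8} \approx 280.13$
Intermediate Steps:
$t{\left(H \right)} = \frac{1}{2 H}$
$B{\left(Q \right)} = Q + Q^{2} + Q \left(-4 - Q\right)$ ($B{\left(Q \right)} = \left(Q^{2} + \left(-2 - \left(2 + Q\right)\right) Q\right) + Q = \left(Q^{2} + \left(-4 - Q\right) Q\right) + Q = \left(Q^{2} + Q \left(-4 - Q\right)\right) + Q = Q + Q^{2} + Q \left(-4 - Q\right)$)
$B{\left(t{\left(-4 \right)} \left(-5\right) \right)} + E{\left(-6 \right)} \left(-47\right) = - 3 \frac{1}{2 \left(-4\right)} \left(-5\right) - -282 = - 3 \cdot \frac{1}{2} \left(- \frac{1}{4}\right) \left(-5\right) + 282 = - 3 \left(\left(- \frac{1}{8}\right) \left(-5\right)\right) + 282 = \left(-3\right) \frac{5}{8} + 282 = - \frac{15}{8} + 282 = \frac{2241}{8}$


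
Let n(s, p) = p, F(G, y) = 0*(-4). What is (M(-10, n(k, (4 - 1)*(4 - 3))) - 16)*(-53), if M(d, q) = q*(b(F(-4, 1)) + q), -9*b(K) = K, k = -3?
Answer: 371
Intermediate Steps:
F(G, y) = 0
b(K) = -K/9
M(d, q) = q² (M(d, q) = q*(-⅑*0 + q) = q*(0 + q) = q*q = q²)
(M(-10, n(k, (4 - 1)*(4 - 3))) - 16)*(-53) = (((4 - 1)*(4 - 3))² - 16)*(-53) = ((3*1)² - 16)*(-53) = (3² - 16)*(-53) = (9 - 16)*(-53) = -7*(-53) = 371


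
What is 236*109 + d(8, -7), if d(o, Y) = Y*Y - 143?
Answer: 25630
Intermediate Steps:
d(o, Y) = -143 + Y**2 (d(o, Y) = Y**2 - 143 = -143 + Y**2)
236*109 + d(8, -7) = 236*109 + (-143 + (-7)**2) = 25724 + (-143 + 49) = 25724 - 94 = 25630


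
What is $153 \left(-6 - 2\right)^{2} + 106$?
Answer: $9898$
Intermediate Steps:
$153 \left(-6 - 2\right)^{2} + 106 = 153 \left(-8\right)^{2} + 106 = 153 \cdot 64 + 106 = 9792 + 106 = 9898$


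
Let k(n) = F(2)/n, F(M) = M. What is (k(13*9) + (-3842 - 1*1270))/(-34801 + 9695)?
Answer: 299051/1468701 ≈ 0.20362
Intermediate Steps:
k(n) = 2/n
(k(13*9) + (-3842 - 1*1270))/(-34801 + 9695) = (2/((13*9)) + (-3842 - 1*1270))/(-34801 + 9695) = (2/117 + (-3842 - 1270))/(-25106) = (2*(1/117) - 5112)*(-1/25106) = (2/117 - 5112)*(-1/25106) = -598102/117*(-1/25106) = 299051/1468701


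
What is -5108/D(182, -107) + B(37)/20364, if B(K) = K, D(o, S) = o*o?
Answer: -25698431/168634284 ≈ -0.15239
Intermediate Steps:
D(o, S) = o²
-5108/D(182, -107) + B(37)/20364 = -5108/(182²) + 37/20364 = -5108/33124 + 37*(1/20364) = -5108*1/33124 + 37/20364 = -1277/8281 + 37/20364 = -25698431/168634284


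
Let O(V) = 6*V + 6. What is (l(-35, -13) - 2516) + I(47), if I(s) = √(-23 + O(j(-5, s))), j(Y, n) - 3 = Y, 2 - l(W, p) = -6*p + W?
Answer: -2557 + I*√29 ≈ -2557.0 + 5.3852*I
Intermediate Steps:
l(W, p) = 2 - W + 6*p (l(W, p) = 2 - (-6*p + W) = 2 - (W - 6*p) = 2 + (-W + 6*p) = 2 - W + 6*p)
j(Y, n) = 3 + Y
O(V) = 6 + 6*V
I(s) = I*√29 (I(s) = √(-23 + (6 + 6*(3 - 5))) = √(-23 + (6 + 6*(-2))) = √(-23 + (6 - 12)) = √(-23 - 6) = √(-29) = I*√29)
(l(-35, -13) - 2516) + I(47) = ((2 - 1*(-35) + 6*(-13)) - 2516) + I*√29 = ((2 + 35 - 78) - 2516) + I*√29 = (-41 - 2516) + I*√29 = -2557 + I*√29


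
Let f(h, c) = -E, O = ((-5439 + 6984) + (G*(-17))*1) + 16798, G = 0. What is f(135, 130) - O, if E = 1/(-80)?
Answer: -1467439/80 ≈ -18343.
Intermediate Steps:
E = -1/80 ≈ -0.012500
O = 18343 (O = ((-5439 + 6984) + (0*(-17))*1) + 16798 = (1545 + 0*1) + 16798 = (1545 + 0) + 16798 = 1545 + 16798 = 18343)
f(h, c) = 1/80 (f(h, c) = -1*(-1/80) = 1/80)
f(135, 130) - O = 1/80 - 1*18343 = 1/80 - 18343 = -1467439/80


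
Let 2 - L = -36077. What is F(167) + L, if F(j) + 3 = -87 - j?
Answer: 35822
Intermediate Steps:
F(j) = -90 - j (F(j) = -3 + (-87 - j) = -90 - j)
L = 36079 (L = 2 - 1*(-36077) = 2 + 36077 = 36079)
F(167) + L = (-90 - 1*167) + 36079 = (-90 - 167) + 36079 = -257 + 36079 = 35822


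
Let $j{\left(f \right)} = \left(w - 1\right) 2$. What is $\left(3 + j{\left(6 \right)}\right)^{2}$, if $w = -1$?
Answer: $1$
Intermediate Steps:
$j{\left(f \right)} = -4$ ($j{\left(f \right)} = \left(-1 - 1\right) 2 = \left(-2\right) 2 = -4$)
$\left(3 + j{\left(6 \right)}\right)^{2} = \left(3 - 4\right)^{2} = \left(-1\right)^{2} = 1$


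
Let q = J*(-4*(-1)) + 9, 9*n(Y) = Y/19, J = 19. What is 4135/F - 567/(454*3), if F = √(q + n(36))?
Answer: -189/454 + 4135*√30761/1619 ≈ 447.53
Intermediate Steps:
n(Y) = Y/171 (n(Y) = (Y/19)/9 = Y/171)
q = 85 (q = 19*(-4*(-1)) + 9 = 19*4 + 9 = 76 + 9 = 85)
F = √30761/19 (F = √(85 + (1/171)*36) = √(85 + 4/19) = √(1619/19) = √30761/19 ≈ 9.2310)
4135/F - 567/(454*3) = 4135/((√30761/19)) - 567/(454*3) = 4135*(√30761/1619) - 567/1362 = 4135*√30761/1619 - 567*1/1362 = 4135*√30761/1619 - 189/454 = -189/454 + 4135*√30761/1619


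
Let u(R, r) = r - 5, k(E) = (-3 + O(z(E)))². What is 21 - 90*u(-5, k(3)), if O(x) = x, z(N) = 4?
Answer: 381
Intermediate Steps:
k(E) = 1 (k(E) = (-3 + 4)² = 1² = 1)
u(R, r) = -5 + r
21 - 90*u(-5, k(3)) = 21 - 90*(-5 + 1) = 21 - 90*(-4) = 21 + 360 = 381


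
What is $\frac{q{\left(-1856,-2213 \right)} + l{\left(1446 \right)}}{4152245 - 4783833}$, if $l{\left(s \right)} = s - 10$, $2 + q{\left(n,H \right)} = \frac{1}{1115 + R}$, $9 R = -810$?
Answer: $- \frac{1469851}{647377700} \approx -0.0022705$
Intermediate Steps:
$R = -90$ ($R = \frac{1}{9} \left(-810\right) = -90$)
$q{\left(n,H \right)} = - \frac{2049}{1025}$ ($q{\left(n,H \right)} = -2 + \frac{1}{1115 - 90} = -2 + \frac{1}{1025} = - \frac{2049}{1025}$)
$l{\left(s \right)} = -10 + s$
$\frac{q{\left(-1856,-2213 \right)} + l{\left(1446 \right)}}{4152245 - 4783833} = \frac{- \frac{2049}{1025} + \left(-10 + 1446\right)}{4152245 - 4783833} = \frac{- \frac{2049}{1025} + 1436}{-631588} = \frac{1469851}{1025} \left(- \frac{1}{631588}\right) = - \frac{1469851}{647377700}$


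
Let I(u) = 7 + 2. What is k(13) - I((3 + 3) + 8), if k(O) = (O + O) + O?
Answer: 30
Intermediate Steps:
k(O) = 3*O (k(O) = 2*O + O = 3*O)
I(u) = 9
k(13) - I((3 + 3) + 8) = 3*13 - 1*9 = 39 - 9 = 30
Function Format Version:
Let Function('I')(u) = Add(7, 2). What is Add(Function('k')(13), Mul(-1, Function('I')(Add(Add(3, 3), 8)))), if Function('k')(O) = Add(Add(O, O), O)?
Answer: 30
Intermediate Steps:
Function('k')(O) = Mul(3, O) (Function('k')(O) = Add(Mul(2, O), O) = Mul(3, O))
Function('I')(u) = 9
Add(Function('k')(13), Mul(-1, Function('I')(Add(Add(3, 3), 8)))) = Add(Mul(3, 13), Mul(-1, 9)) = Add(39, -9) = 30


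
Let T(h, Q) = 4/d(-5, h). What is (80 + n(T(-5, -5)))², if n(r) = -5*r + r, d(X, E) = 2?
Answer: 5184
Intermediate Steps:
T(h, Q) = 2 (T(h, Q) = 4/2 = 4*(½) = 2)
n(r) = -4*r
(80 + n(T(-5, -5)))² = (80 - 4*2)² = (80 - 8)² = 72² = 5184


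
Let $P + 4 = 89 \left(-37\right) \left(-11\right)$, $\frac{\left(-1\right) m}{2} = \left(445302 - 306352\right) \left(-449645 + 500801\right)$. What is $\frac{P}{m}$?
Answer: $- \frac{12073}{4738750800} \approx -2.5477 \cdot 10^{-6}$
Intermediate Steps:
$m = -14216252400$ ($m = - 2 \left(445302 - 306352\right) \left(-449645 + 500801\right) = - 2 \cdot 138950 \cdot 51156 = \left(-2\right) 7108126200 = -14216252400$)
$P = 36219$ ($P = -4 + 89 \left(-37\right) \left(-11\right) = -4 - -36223 = -4 + 36223 = 36219$)
$\frac{P}{m} = \frac{36219}{-14216252400} = 36219 \left(- \frac{1}{14216252400}\right) = - \frac{12073}{4738750800}$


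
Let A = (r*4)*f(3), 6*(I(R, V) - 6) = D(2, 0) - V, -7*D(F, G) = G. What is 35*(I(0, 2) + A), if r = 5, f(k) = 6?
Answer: 13195/3 ≈ 4398.3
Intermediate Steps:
D(F, G) = -G/7
I(R, V) = 6 - V/6 (I(R, V) = 6 + (-1/7*0 - V)/6 = 6 + (0 - V)/6 = 6 + (-V)/6 = 6 - V/6)
A = 120 (A = (5*4)*6 = 20*6 = 120)
35*(I(0, 2) + A) = 35*((6 - 1/6*2) + 120) = 35*((6 - 1/3) + 120) = 35*(17/3 + 120) = 35*(377/3) = 13195/3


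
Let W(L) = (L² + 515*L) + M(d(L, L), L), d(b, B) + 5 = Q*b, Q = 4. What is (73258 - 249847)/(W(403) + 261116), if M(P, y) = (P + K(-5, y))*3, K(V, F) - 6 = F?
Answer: -176589/637118 ≈ -0.27717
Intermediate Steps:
K(V, F) = 6 + F
d(b, B) = -5 + 4*b
M(P, y) = 18 + 3*P + 3*y (M(P, y) = (P + (6 + y))*3 = (6 + P + y)*3 = 18 + 3*P + 3*y)
W(L) = 3 + L² + 530*L (W(L) = (L² + 515*L) + (18 + 3*(-5 + 4*L) + 3*L) = (L² + 515*L) + (18 + (-15 + 12*L) + 3*L) = (L² + 515*L) + (3 + 15*L) = 3 + L² + 530*L)
(73258 - 249847)/(W(403) + 261116) = (73258 - 249847)/((3 + 403² + 530*403) + 261116) = -176589/((3 + 162409 + 213590) + 261116) = -176589/(376002 + 261116) = -176589/637118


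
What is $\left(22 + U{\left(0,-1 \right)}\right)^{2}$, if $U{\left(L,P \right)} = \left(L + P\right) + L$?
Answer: $441$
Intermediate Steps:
$U{\left(L,P \right)} = P + 2 L$
$\left(22 + U{\left(0,-1 \right)}\right)^{2} = \left(22 + \left(-1 + 2 \cdot 0\right)\right)^{2} = \left(22 + \left(-1 + 0\right)\right)^{2} = \left(22 - 1\right)^{2} = 21^{2} = 441$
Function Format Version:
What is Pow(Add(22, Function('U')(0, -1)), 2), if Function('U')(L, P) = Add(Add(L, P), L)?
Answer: 441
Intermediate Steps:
Function('U')(L, P) = Add(P, Mul(2, L))
Pow(Add(22, Function('U')(0, -1)), 2) = Pow(Add(22, Add(-1, Mul(2, 0))), 2) = Pow(Add(22, Add(-1, 0)), 2) = Pow(Add(22, -1), 2) = Pow(21, 2) = 441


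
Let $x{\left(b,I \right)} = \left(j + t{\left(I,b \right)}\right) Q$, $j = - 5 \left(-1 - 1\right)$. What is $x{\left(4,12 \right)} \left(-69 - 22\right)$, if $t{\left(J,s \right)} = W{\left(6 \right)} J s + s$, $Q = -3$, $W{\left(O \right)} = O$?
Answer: $82446$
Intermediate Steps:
$j = 10$ ($j = \left(-5\right) \left(-2\right) = 10$)
$t{\left(J,s \right)} = s + 6 J s$ ($t{\left(J,s \right)} = 6 J s + s = s + 6 J s$)
$x{\left(b,I \right)} = -30 - 3 b \left(1 + 6 I\right)$ ($x{\left(b,I \right)} = \left(10 + b \left(1 + 6 I\right)\right) \left(-3\right) = -30 - 3 b \left(1 + 6 I\right)$)
$x{\left(4,12 \right)} \left(-69 - 22\right) = \left(-30 - 12 \left(1 + 6 \cdot 12\right)\right) \left(-69 - 22\right) = \left(-30 - 12 \left(1 + 72\right)\right) \left(-91\right) = \left(-30 - 12 \cdot 73\right) \left(-91\right) = \left(-30 - 876\right) \left(-91\right) = \left(-906\right) \left(-91\right) = 82446$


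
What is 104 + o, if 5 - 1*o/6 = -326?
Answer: 2090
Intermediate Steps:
o = 1986 (o = 30 - 6*(-326) = 30 + 1956 = 1986)
104 + o = 104 + 1986 = 2090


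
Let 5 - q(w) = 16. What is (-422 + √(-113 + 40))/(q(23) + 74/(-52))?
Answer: 10972/323 - 26*I*√73/323 ≈ 33.969 - 0.68775*I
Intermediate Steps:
q(w) = -11 (q(w) = 5 - 1*16 = 5 - 16 = -11)
(-422 + √(-113 + 40))/(q(23) + 74/(-52)) = (-422 + √(-113 + 40))/(-11 + 74/(-52)) = (-422 + √(-73))/(-11 + 74*(-1/52)) = (-422 + I*√73)/(-11 - 37/26) = (-422 + I*√73)/(-323/26) = (-422 + I*√73)*(-26/323) = 10972/323 - 26*I*√73/323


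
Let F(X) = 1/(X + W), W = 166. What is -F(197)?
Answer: -1/363 ≈ -0.0027548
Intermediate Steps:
F(X) = 1/(166 + X) (F(X) = 1/(X + 166) = 1/(166 + X))
-F(197) = -1/(166 + 197) = -1/363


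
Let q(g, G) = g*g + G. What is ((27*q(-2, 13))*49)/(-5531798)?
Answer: -22491/5531798 ≈ -0.0040658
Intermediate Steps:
q(g, G) = G + g² (q(g, G) = g² + G = G + g²)
((27*q(-2, 13))*49)/(-5531798) = ((27*(13 + (-2)²))*49)/(-5531798) = ((27*(13 + 4))*49)*(-1/5531798) = ((27*17)*49)*(-1/5531798) = (459*49)*(-1/5531798) = 22491*(-1/5531798) = -22491/5531798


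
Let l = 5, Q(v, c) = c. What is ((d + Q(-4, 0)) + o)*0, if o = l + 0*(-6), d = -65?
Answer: 0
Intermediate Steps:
o = 5 (o = 5 + 0*(-6) = 5 + 0 = 5)
((d + Q(-4, 0)) + o)*0 = ((-65 + 0) + 5)*0 = (-65 + 5)*0 = -60*0 = 0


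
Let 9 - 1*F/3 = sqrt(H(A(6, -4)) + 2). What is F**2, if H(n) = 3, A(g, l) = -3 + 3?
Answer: 774 - 162*sqrt(5) ≈ 411.76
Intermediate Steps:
A(g, l) = 0
F = 27 - 3*sqrt(5) (F = 27 - 3*sqrt(3 + 2) = 27 - 3*sqrt(5) ≈ 20.292)
F**2 = (27 - 3*sqrt(5))**2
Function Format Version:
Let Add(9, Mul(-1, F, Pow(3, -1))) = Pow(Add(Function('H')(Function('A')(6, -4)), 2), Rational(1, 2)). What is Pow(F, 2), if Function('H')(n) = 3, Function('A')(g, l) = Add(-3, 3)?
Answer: Add(774, Mul(-162, Pow(5, Rational(1, 2)))) ≈ 411.76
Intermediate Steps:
Function('A')(g, l) = 0
F = Add(27, Mul(-3, Pow(5, Rational(1, 2)))) (F = Add(27, Mul(-3, Pow(Add(3, 2), Rational(1, 2)))) = Add(27, Mul(-3, Pow(5, Rational(1, 2)))) ≈ 20.292)
Pow(F, 2) = Pow(Add(27, Mul(-3, Pow(5, Rational(1, 2)))), 2)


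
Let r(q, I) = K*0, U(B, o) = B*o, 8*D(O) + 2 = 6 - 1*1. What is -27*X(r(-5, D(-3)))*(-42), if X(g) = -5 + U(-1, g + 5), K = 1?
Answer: -11340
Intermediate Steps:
D(O) = 3/8 (D(O) = -¼ + (6 - 1*1)/8 = -¼ + (6 - 1)/8 = -¼ + (⅛)*5 = -¼ + 5/8 = 3/8)
r(q, I) = 0 (r(q, I) = 1*0 = 0)
X(g) = -10 - g (X(g) = -5 - (g + 5) = -5 - (5 + g) = -5 + (-5 - g) = -10 - g)
-27*X(r(-5, D(-3)))*(-42) = -27*(-10 - 1*0)*(-42) = -27*(-10 + 0)*(-42) = -27*(-10)*(-42) = 270*(-42) = -11340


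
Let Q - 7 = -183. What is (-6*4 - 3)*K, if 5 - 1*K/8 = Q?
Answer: -39096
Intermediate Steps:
Q = -176 (Q = 7 - 183 = -176)
K = 1448 (K = 40 - 8*(-176) = 40 + 1408 = 1448)
(-6*4 - 3)*K = (-6*4 - 3)*1448 = (-24 - 3)*1448 = -27*1448 = -39096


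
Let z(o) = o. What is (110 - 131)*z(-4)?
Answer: 84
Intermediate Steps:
(110 - 131)*z(-4) = (110 - 131)*(-4) = -21*(-4) = 84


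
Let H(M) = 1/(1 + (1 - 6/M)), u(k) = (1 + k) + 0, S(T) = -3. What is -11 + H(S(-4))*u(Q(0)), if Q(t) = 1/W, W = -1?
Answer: -11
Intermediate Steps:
Q(t) = -1 (Q(t) = 1/(-1) = -1)
u(k) = 1 + k
H(M) = 1/(2 - 6/M) (H(M) = 1/(1 + (1 - 6/M)) = 1/(2 - 6/M))
-11 + H(S(-4))*u(Q(0)) = -11 + ((½)*(-3)/(-3 - 3))*(1 - 1) = -11 + ((½)*(-3)/(-6))*0 = -11 + ((½)*(-3)*(-⅙))*0 = -11 + (¼)*0 = -11 + 0 = -11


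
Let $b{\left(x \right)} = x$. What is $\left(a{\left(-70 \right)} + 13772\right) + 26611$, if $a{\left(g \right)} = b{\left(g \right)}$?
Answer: $40313$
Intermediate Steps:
$a{\left(g \right)} = g$
$\left(a{\left(-70 \right)} + 13772\right) + 26611 = \left(-70 + 13772\right) + 26611 = 13702 + 26611 = 40313$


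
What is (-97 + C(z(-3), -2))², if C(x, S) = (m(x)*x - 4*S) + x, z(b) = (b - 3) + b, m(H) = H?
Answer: 289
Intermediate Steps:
z(b) = -3 + 2*b (z(b) = (-3 + b) + b = -3 + 2*b)
C(x, S) = x + x² - 4*S (C(x, S) = (x*x - 4*S) + x = (x² - 4*S) + x = x + x² - 4*S)
(-97 + C(z(-3), -2))² = (-97 + ((-3 + 2*(-3)) + (-3 + 2*(-3))² - 4*(-2)))² = (-97 + ((-3 - 6) + (-3 - 6)² + 8))² = (-97 + (-9 + (-9)² + 8))² = (-97 + (-9 + 81 + 8))² = (-97 + 80)² = (-17)² = 289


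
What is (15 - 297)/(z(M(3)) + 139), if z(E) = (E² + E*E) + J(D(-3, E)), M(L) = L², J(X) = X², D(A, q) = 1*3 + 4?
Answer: -141/175 ≈ -0.80571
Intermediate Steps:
D(A, q) = 7 (D(A, q) = 3 + 4 = 7)
z(E) = 49 + 2*E² (z(E) = (E² + E*E) + 7² = (E² + E²) + 49 = 2*E² + 49 = 49 + 2*E²)
(15 - 297)/(z(M(3)) + 139) = (15 - 297)/((49 + 2*(3²)²) + 139) = -282/((49 + 2*9²) + 139) = -282/((49 + 2*81) + 139) = -282/((49 + 162) + 139) = -282/(211 + 139) = -282/350 = -282*1/350 = -141/175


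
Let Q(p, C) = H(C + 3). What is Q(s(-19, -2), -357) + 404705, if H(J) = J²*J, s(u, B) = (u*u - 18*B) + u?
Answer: -43957159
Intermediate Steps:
s(u, B) = u + u² - 18*B (s(u, B) = (u² - 18*B) + u = u + u² - 18*B)
H(J) = J³
Q(p, C) = (3 + C)³ (Q(p, C) = (C + 3)³ = (3 + C)³)
Q(s(-19, -2), -357) + 404705 = (3 - 357)³ + 404705 = (-354)³ + 404705 = -44361864 + 404705 = -43957159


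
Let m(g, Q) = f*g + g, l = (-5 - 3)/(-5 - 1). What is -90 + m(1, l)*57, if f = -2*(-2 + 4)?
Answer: -261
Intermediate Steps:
f = -4 (f = -2*2 = -4)
l = 4/3 (l = -8/(-6) = -8*(-⅙) = 4/3 ≈ 1.3333)
m(g, Q) = -3*g (m(g, Q) = -4*g + g = -3*g)
-90 + m(1, l)*57 = -90 - 3*1*57 = -90 - 3*57 = -90 - 171 = -261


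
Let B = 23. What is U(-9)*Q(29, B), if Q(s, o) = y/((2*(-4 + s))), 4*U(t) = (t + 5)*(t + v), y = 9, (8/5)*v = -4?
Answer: 207/100 ≈ 2.0700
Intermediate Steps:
v = -5/2 (v = (5/8)*(-4) = -5/2 ≈ -2.5000)
U(t) = (5 + t)*(-5/2 + t)/4 (U(t) = ((t + 5)*(t - 5/2))/4 = ((5 + t)*(-5/2 + t))/4 = (5 + t)*(-5/2 + t)/4)
Q(s, o) = 9/(-8 + 2*s) (Q(s, o) = 9/((2*(-4 + s))) = 9/(-8 + 2*s))
U(-9)*Q(29, B) = (-25/8 + (¼)*(-9)² + (5/8)*(-9))*(9/(2*(-4 + 29))) = (-25/8 + (¼)*81 - 45/8)*((9/2)/25) = (-25/8 + 81/4 - 45/8)*((9/2)*(1/25)) = (23/2)*(9/50) = 207/100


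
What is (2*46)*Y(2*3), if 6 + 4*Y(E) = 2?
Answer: -92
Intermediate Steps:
Y(E) = -1 (Y(E) = -3/2 + (¼)*2 = -3/2 + ½ = -1)
(2*46)*Y(2*3) = (2*46)*(-1) = 92*(-1) = -92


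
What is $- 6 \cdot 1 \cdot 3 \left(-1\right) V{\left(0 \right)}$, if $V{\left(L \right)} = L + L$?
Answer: $0$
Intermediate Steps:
$V{\left(L \right)} = 2 L$
$- 6 \cdot 1 \cdot 3 \left(-1\right) V{\left(0 \right)} = - 6 \cdot 1 \cdot 3 \left(-1\right) 2 \cdot 0 = - 6 \cdot 3 \left(-1\right) 0 = \left(-6\right) \left(-3\right) 0 = 18 \cdot 0 = 0$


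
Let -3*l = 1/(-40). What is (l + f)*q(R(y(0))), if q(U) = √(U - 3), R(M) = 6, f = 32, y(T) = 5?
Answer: 3841*√3/120 ≈ 55.440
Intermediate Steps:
l = 1/120 (l = -⅓/(-40) = -⅓*(-1/40) = 1/120 ≈ 0.0083333)
q(U) = √(-3 + U)
(l + f)*q(R(y(0))) = (1/120 + 32)*√(-3 + 6) = 3841*√3/120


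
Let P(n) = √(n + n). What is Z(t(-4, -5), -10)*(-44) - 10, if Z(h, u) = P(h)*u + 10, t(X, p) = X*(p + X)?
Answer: -450 + 2640*√2 ≈ 3283.5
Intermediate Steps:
P(n) = √2*√n (P(n) = √(2*n) = √2*√n)
t(X, p) = X*(X + p)
Z(h, u) = 10 + u*√2*√h (Z(h, u) = (√2*√h)*u + 10 = u*√2*√h + 10 = 10 + u*√2*√h)
Z(t(-4, -5), -10)*(-44) - 10 = (10 - 10*√2*√(-4*(-4 - 5)))*(-44) - 10 = (10 - 10*√2*√(-4*(-9)))*(-44) - 10 = (10 - 10*√2*√36)*(-44) - 10 = (10 - 10*√2*6)*(-44) - 10 = (10 - 60*√2)*(-44) - 10 = (-440 + 2640*√2) - 10 = -450 + 2640*√2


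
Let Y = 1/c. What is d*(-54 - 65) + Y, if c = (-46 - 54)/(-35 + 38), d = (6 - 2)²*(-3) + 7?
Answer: 487897/100 ≈ 4879.0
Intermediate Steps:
d = -41 (d = 4²*(-3) + 7 = 16*(-3) + 7 = -48 + 7 = -41)
c = -100/3 ≈ -33.333
Y = -3/100 (Y = 1/(-100/3) = -3/100 ≈ -0.030000)
d*(-54 - 65) + Y = -41*(-54 - 65) - 3/100 = -41*(-119) - 3/100 = 4879 - 3/100 = 487897/100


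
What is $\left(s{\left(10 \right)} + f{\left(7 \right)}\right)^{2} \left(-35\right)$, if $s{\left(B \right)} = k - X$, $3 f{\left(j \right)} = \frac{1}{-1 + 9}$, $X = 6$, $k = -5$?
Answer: $- \frac{2420915}{576} \approx -4203.0$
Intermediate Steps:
$f{\left(j \right)} = \frac{1}{24}$ ($f{\left(j \right)} = \frac{1}{3 \left(-1 + 9\right)} = \frac{1}{3 \cdot 8} = \frac{1}{3} \cdot \frac{1}{8} = \frac{1}{24}$)
$s{\left(B \right)} = -11$ ($s{\left(B \right)} = -5 - 6 = -11$)
$\left(s{\left(10 \right)} + f{\left(7 \right)}\right)^{2} \left(-35\right) = \left(-11 + \frac{1}{24}\right)^{2} \left(-35\right) = \left(- \frac{263}{24}\right)^{2} \left(-35\right) = \frac{69169}{576} \left(-35\right) = - \frac{2420915}{576}$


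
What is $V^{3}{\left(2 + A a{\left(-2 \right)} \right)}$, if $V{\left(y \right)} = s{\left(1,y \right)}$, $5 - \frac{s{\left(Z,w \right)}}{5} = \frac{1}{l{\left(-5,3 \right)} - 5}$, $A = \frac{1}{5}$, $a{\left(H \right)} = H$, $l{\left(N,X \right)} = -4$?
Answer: $\frac{12167000}{729} \approx 16690.0$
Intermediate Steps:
$A = \frac{1}{5} \approx 0.2$
$s{\left(Z,w \right)} = \frac{230}{9}$ ($s{\left(Z,w \right)} = 25 - \frac{5}{-4 - 5} = 25 - \frac{5}{-9} = 25 - - \frac{5}{9} = 25 + \frac{5}{9} = \frac{230}{9}$)
$V{\left(y \right)} = \frac{230}{9}$
$V^{3}{\left(2 + A a{\left(-2 \right)} \right)} = \left(\frac{230}{9}\right)^{3} = \frac{12167000}{729}$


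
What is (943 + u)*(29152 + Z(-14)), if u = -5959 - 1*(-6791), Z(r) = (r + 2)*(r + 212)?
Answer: 47527400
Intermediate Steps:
Z(r) = (2 + r)*(212 + r)
u = 832 (u = -5959 + 6791 = 832)
(943 + u)*(29152 + Z(-14)) = (943 + 832)*(29152 + (424 + (-14)² + 214*(-14))) = 1775*(29152 + (424 + 196 - 2996)) = 1775*(29152 - 2376) = 1775*26776 = 47527400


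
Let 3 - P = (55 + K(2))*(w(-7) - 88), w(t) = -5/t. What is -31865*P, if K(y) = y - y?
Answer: -1071492490/7 ≈ -1.5307e+8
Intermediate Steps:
K(y) = 0
P = 33626/7 (P = 3 - (55 + 0)*(-5/(-7) - 88) = 3 - 55*(-5*(-⅐) - 88) = 3 - 55*(5/7 - 88) = 3 - 55*(-611)/7 = 3 - 1*(-33605/7) = 3 + 33605/7 = 33626/7 ≈ 4803.7)
-31865*P = -31865*33626/7 = -1071492490/7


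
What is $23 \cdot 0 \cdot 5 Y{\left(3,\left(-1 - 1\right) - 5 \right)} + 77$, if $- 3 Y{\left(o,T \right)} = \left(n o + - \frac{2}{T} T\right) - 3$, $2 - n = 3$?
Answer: $77$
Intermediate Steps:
$n = -1$ ($n = 2 - 3 = -1$)
$Y{\left(o,T \right)} = \frac{5}{3} + \frac{o}{3}$ ($Y{\left(o,T \right)} = - \frac{\left(- o + - \frac{2}{T} T\right) - 3}{3} = - \frac{\left(- o - 2\right) - 3}{3} = - \frac{\left(-2 - o\right) - 3}{3} = - \frac{-5 - o}{3} = \frac{5}{3} + \frac{o}{3}$)
$23 \cdot 0 \cdot 5 Y{\left(3,\left(-1 - 1\right) - 5 \right)} + 77 = 23 \cdot 0 \cdot 5 \left(\frac{5}{3} + \frac{1}{3} \cdot 3\right) + 77 = 23 \cdot 0 \left(\frac{5}{3} + 1\right) + 77 = 23 \cdot 0 \cdot \frac{8}{3} + 77 = 23 \cdot 0 + 77 = 0 + 77 = 77$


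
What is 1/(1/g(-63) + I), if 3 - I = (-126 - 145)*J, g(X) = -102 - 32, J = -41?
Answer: -134/1488473 ≈ -9.0025e-5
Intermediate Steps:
g(X) = -134
I = -11108 (I = 3 - (-126 - 145)*(-41) = 3 - (-271)*(-41) = 3 - 1*11111 = 3 - 11111 = -11108)
1/(1/g(-63) + I) = 1/(1/(-134) - 11108) = 1/(-1/134 - 11108) = 1/(-1488473/134) = -134/1488473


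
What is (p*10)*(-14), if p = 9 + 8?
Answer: -2380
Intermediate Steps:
p = 17
(p*10)*(-14) = (17*10)*(-14) = 170*(-14) = -2380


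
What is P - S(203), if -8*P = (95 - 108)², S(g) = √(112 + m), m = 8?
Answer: -169/8 - 2*√30 ≈ -32.079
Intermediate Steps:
S(g) = 2*√30 (S(g) = √(112 + 8) = √120 = 2*√30)
P = -169/8 (P = -(95 - 108)²/8 = -⅛*(-13)² = -⅛*169 = -169/8 ≈ -21.125)
P - S(203) = -169/8 - 2*√30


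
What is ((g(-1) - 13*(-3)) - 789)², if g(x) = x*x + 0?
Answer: 561001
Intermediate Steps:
g(x) = x² (g(x) = x² + 0 = x²)
((g(-1) - 13*(-3)) - 789)² = (((-1)² - 13*(-3)) - 789)² = ((1 + 39) - 789)² = (40 - 789)² = (-749)² = 561001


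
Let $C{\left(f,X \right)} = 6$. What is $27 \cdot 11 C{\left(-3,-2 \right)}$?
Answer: $1782$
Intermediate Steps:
$27 \cdot 11 C{\left(-3,-2 \right)} = 27 \cdot 11 \cdot 6 = 297 \cdot 6 = 1782$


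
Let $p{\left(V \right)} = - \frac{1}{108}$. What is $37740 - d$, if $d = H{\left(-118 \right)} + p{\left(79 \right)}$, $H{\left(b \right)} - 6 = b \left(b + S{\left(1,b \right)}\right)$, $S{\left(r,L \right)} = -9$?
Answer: $\frac{2456785}{108} \approx 22748.0$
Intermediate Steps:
$p{\left(V \right)} = - \frac{1}{108}$ ($p{\left(V \right)} = \left(-1\right) \frac{1}{108} = - \frac{1}{108}$)
$H{\left(b \right)} = 6 + b \left(-9 + b\right)$ ($H{\left(b \right)} = 6 + b \left(b - 9\right) = 6 + b \left(-9 + b\right)$)
$d = \frac{1619135}{108}$ ($d = \left(6 + \left(-118\right)^{2} - -1062\right) - \frac{1}{108} = \left(6 + 13924 + 1062\right) - \frac{1}{108} = 14992 - \frac{1}{108} = \frac{1619135}{108} \approx 14992.0$)
$37740 - d = 37740 - \frac{1619135}{108} = \frac{2456785}{108}$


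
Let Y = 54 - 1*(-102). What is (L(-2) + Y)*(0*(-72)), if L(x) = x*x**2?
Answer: 0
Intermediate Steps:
L(x) = x**3
Y = 156 (Y = 54 + 102 = 156)
(L(-2) + Y)*(0*(-72)) = ((-2)**3 + 156)*(0*(-72)) = (-8 + 156)*0 = 148*0 = 0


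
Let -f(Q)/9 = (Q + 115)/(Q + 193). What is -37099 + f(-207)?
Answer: -260107/7 ≈ -37158.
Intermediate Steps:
f(Q) = -9*(115 + Q)/(193 + Q) (f(Q) = -9*(Q + 115)/(Q + 193) = -9*(115 + Q)/(193 + Q))
-37099 + f(-207) = -37099 + 9*(-115 - 1*(-207))/(193 - 207) = -37099 + 9*(-115 + 207)/(-14) = -37099 + 9*(-1/14)*92 = -37099 - 414/7 = -260107/7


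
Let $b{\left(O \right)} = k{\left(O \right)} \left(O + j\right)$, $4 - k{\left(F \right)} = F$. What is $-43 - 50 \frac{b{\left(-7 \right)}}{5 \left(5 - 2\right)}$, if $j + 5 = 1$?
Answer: $\frac{1081}{3} \approx 360.33$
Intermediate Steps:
$j = -4$ ($j = -5 + 1 = -4$)
$k{\left(F \right)} = 4 - F$
$b{\left(O \right)} = \left(-4 + O\right) \left(4 - O\right)$ ($b{\left(O \right)} = \left(4 - O\right) \left(O - 4\right) = \left(4 - O\right) \left(-4 + O\right) = \left(-4 + O\right) \left(4 - O\right)$)
$-43 - 50 \frac{b{\left(-7 \right)}}{5 \left(5 - 2\right)} = -43 - 50 \frac{\left(-1\right) \left(-4 - 7\right)^{2}}{5 \left(5 - 2\right)} = -43 - 50 \frac{\left(-1\right) \left(-11\right)^{2}}{5 \cdot 3} = -43 - 50 \frac{\left(-1\right) 121}{15} = -43 - 50 \left(\left(-121\right) \frac{1}{15}\right) = -43 - - \frac{1210}{3} = -43 + \frac{1210}{3} = \frac{1081}{3}$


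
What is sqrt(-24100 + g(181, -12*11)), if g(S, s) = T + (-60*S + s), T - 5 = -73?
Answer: 2*I*sqrt(8790) ≈ 187.51*I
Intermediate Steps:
T = -68 (T = 5 - 73 = -68)
g(S, s) = -68 + s - 60*S (g(S, s) = -68 + (-60*S + s) = -68 + (s - 60*S) = -68 + s - 60*S)
sqrt(-24100 + g(181, -12*11)) = sqrt(-24100 + (-68 - 12*11 - 60*181)) = sqrt(-24100 + (-68 - 132 - 10860)) = sqrt(-24100 - 11060) = sqrt(-35160) = 2*I*sqrt(8790)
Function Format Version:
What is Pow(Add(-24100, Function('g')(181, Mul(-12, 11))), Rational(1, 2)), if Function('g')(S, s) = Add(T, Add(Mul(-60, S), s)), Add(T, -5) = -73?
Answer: Mul(2, I, Pow(8790, Rational(1, 2))) ≈ Mul(187.51, I)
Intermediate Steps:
T = -68 (T = Add(5, -73) = -68)
Function('g')(S, s) = Add(-68, s, Mul(-60, S)) (Function('g')(S, s) = Add(-68, Add(Mul(-60, S), s)) = Add(-68, Add(s, Mul(-60, S))) = Add(-68, s, Mul(-60, S)))
Pow(Add(-24100, Function('g')(181, Mul(-12, 11))), Rational(1, 2)) = Pow(Add(-24100, Add(-68, Mul(-12, 11), Mul(-60, 181))), Rational(1, 2)) = Pow(Add(-24100, Add(-68, -132, -10860)), Rational(1, 2)) = Pow(Add(-24100, -11060), Rational(1, 2)) = Pow(-35160, Rational(1, 2)) = Mul(2, I, Pow(8790, Rational(1, 2)))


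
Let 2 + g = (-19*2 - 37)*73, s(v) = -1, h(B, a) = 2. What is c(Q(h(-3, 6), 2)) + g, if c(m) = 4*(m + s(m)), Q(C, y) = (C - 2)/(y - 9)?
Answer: -5481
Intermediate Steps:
Q(C, y) = (-2 + C)/(-9 + y)
c(m) = -4 + 4*m (c(m) = 4*(m - 1) = 4*(-1 + m) = -4 + 4*m)
g = -5477 (g = -2 + (-19*2 - 37)*73 = -2 + (-38 - 37)*73 = -2 - 75*73 = -2 - 5475 = -5477)
c(Q(h(-3, 6), 2)) + g = (-4 + 4*((-2 + 2)/(-9 + 2))) - 5477 = (-4 + 4*(0/(-7))) - 5477 = (-4 + 4*(-1/7*0)) - 5477 = (-4 + 4*0) - 5477 = (-4 + 0) - 5477 = -4 - 5477 = -5481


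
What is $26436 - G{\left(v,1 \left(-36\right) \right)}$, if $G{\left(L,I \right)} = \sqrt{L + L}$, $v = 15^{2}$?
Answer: $26436 - 15 \sqrt{2} \approx 26415.0$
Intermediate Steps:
$v = 225$
$G{\left(L,I \right)} = \sqrt{2} \sqrt{L}$ ($G{\left(L,I \right)} = \sqrt{2 L} = \sqrt{2} \sqrt{L}$)
$26436 - G{\left(v,1 \left(-36\right) \right)} = 26436 - \sqrt{2} \sqrt{225} = 26436 - \sqrt{2} \cdot 15 = 26436 - 15 \sqrt{2}$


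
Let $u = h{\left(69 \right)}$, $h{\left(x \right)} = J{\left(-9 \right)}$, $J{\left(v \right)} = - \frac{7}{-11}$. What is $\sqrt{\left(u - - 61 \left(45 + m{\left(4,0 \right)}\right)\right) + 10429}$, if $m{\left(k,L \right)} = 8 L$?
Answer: $\frac{\sqrt{1594131}}{11} \approx 114.78$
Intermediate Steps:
$J{\left(v \right)} = \frac{7}{11}$ ($J{\left(v \right)} = \left(-7\right) \left(- \frac{1}{11}\right) = \frac{7}{11}$)
$h{\left(x \right)} = \frac{7}{11}$
$u = \frac{7}{11} \approx 0.63636$
$\sqrt{\left(u - - 61 \left(45 + m{\left(4,0 \right)}\right)\right) + 10429} = \sqrt{\left(\frac{7}{11} - - 61 \left(45 + 8 \cdot 0\right)\right) + 10429} = \sqrt{\left(\frac{7}{11} - - 61 \left(45 + 0\right)\right) + 10429} = \sqrt{\left(\frac{7}{11} - \left(-61\right) 45\right) + 10429} = \sqrt{\left(\frac{7}{11} - -2745\right) + 10429} = \sqrt{\left(\frac{7}{11} + 2745\right) + 10429} = \sqrt{\frac{30202}{11} + 10429} = \sqrt{\frac{144921}{11}} = \frac{\sqrt{1594131}}{11}$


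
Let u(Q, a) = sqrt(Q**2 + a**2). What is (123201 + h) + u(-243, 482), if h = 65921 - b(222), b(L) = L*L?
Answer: 139838 + sqrt(291373) ≈ 1.4038e+5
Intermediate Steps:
b(L) = L**2
h = 16637 (h = 65921 - 1*222**2 = 65921 - 1*49284 = 65921 - 49284 = 16637)
(123201 + h) + u(-243, 482) = (123201 + 16637) + sqrt((-243)**2 + 482**2) = 139838 + sqrt(59049 + 232324) = 139838 + sqrt(291373)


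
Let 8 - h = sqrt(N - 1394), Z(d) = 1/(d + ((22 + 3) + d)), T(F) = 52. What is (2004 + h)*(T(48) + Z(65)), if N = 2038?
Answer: 16218732/155 - 16122*sqrt(161)/155 ≈ 1.0332e+5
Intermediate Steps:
Z(d) = 1/(25 + 2*d) (Z(d) = 1/(d + (25 + d)) = 1/(25 + 2*d))
h = 8 - 2*sqrt(161) (h = 8 - sqrt(2038 - 1394) = 8 - sqrt(644) = 8 - 2*sqrt(161) ≈ -17.377)
(2004 + h)*(T(48) + Z(65)) = (2004 + (8 - 2*sqrt(161)))*(52 + 1/(25 + 2*65)) = (2012 - 2*sqrt(161))*(52 + 1/(25 + 130)) = (2012 - 2*sqrt(161))*(52 + 1/155) = (2012 - 2*sqrt(161))*(8061/155) = 16218732/155 - 16122*sqrt(161)/155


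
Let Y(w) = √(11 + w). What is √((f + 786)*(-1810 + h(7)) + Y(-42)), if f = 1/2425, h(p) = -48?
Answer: √(-343519947526 + 235225*I*√31)/485 ≈ 0.0023036 + 1208.5*I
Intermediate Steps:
f = 1/2425 ≈ 0.00041237
√((f + 786)*(-1810 + h(7)) + Y(-42)) = √((1/2425 + 786)*(-1810 - 48) + √(11 - 42)) = √((1906051/2425)*(-1858) + √(-31)) = √(-3541442758/2425 + I*√31)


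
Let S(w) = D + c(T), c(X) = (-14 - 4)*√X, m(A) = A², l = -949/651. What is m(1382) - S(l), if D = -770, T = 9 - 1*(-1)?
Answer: 1910694 + 18*√10 ≈ 1.9108e+6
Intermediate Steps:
T = 10 (T = 9 + 1 = 10)
l = -949/651 (l = -949*1/651 = -949/651 ≈ -1.4578)
c(X) = -18*√X
S(w) = -770 - 18*√10
m(1382) - S(l) = 1382² - (-770 - 18*√10) = 1909924 + (770 + 18*√10) = 1910694 + 18*√10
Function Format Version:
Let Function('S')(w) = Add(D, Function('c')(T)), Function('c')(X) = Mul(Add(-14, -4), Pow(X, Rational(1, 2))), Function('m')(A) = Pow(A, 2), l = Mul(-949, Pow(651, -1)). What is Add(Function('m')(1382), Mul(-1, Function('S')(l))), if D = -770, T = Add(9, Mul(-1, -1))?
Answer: Add(1910694, Mul(18, Pow(10, Rational(1, 2)))) ≈ 1.9108e+6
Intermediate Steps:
T = 10 (T = Add(9, 1) = 10)
l = Rational(-949, 651) (l = Mul(-949, Rational(1, 651)) = Rational(-949, 651) ≈ -1.4578)
Function('c')(X) = Mul(-18, Pow(X, Rational(1, 2)))
Function('S')(w) = Add(-770, Mul(-18, Pow(10, Rational(1, 2))))
Add(Function('m')(1382), Mul(-1, Function('S')(l))) = Add(Pow(1382, 2), Mul(-1, Add(-770, Mul(-18, Pow(10, Rational(1, 2)))))) = Add(1909924, Add(770, Mul(18, Pow(10, Rational(1, 2))))) = Add(1910694, Mul(18, Pow(10, Rational(1, 2))))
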